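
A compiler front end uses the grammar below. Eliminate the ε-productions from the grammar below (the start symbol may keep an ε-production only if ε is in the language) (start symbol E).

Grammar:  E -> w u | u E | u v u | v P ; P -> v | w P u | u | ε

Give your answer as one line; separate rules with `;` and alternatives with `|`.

E -> w u | u E | u v u | v P | v; P -> v | w P u | w u | u

The nullable symbols are {P}.
ε ∉ L(G), so no ε-production is kept.
Add the nullable-subset variants: E → v P gives v P | v. P → w P u gives w P u | w u.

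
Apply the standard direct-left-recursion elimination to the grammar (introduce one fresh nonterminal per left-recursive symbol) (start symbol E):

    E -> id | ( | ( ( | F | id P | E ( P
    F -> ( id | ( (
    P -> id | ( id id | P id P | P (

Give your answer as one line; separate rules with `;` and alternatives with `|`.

E, P are directly left-recursive.
For E: α = {( P}, β = {id, (, ( (, F, id P}. Rewrite as E → β E' and E' → α E' | ε.
For P: α = {id P, (}, β = {id, ( id id}. Rewrite as P → β P' and P' → α P' | ε.

E -> id E' | ( E' | ( ( E' | F E' | id P E'; F -> ( id | ( (; P -> id P' | ( id id P'; E' -> ( P E' | eps; P' -> id P P' | ( P' | eps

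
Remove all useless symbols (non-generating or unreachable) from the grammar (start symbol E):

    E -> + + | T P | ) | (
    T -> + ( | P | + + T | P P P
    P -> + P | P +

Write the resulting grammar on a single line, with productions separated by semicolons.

E -> + + | ) | (

Generating nonterminals: {E, T}.
Reachable from E after that: {E}.
Removed useless symbols: {P, T} and every production mentioning them.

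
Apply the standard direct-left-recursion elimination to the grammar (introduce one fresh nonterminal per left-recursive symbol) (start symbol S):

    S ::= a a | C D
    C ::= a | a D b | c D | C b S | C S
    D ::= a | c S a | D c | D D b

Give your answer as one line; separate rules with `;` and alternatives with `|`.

Directly left-recursive nonterminals: C, D.
For C: α = {b S, S}, β = {a, a D b, c D}. Rewrite as C → β C' and C' → α C' | ε.
For D: α = {c, D b}, β = {a, c S a}. Rewrite as D → β D' and D' → α D' | ε.

S ::= a a | C D; C ::= a C' | a D b C' | c D C'; D ::= a D' | c S a D'; C' ::= b S C' | S C' | ε; D' ::= c D' | D b D' | ε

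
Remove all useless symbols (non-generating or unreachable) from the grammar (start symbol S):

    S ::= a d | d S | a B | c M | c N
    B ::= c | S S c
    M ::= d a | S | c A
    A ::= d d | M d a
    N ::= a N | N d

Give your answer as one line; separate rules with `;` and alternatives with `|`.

S ::= a d | d S | a B | c M; B ::= c | S S c; M ::= d a | S | c A; A ::= d d | M d a

Generating nonterminals: {A, B, M, S}.
Reachable from S after that: {A, B, M, S}.
Removed useless symbols: {N} and every production mentioning them.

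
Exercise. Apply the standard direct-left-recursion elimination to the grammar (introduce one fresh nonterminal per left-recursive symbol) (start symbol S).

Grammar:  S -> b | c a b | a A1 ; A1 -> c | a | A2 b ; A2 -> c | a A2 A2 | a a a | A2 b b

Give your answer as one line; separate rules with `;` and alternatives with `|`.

A2 is directly left-recursive.
For A2: α = {b b}, β = {c, a A2 A2, a a a}. Rewrite as A2 → β A2' and A2' → α A2' | ε.

S -> b | c a b | a A1; A1 -> c | a | A2 b; A2 -> c A2' | a A2 A2 A2' | a a a A2'; A2' -> b b A2' | ε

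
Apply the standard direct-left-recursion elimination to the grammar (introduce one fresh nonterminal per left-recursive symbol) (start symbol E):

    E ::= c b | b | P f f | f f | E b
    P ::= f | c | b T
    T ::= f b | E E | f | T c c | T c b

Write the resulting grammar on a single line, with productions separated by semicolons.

Directly left-recursive nonterminals: E, T.
For E: α = {b}, β = {c b, b, P f f, f f}. Rewrite as E → β E' and E' → α E' | ε.
For T: α = {c c, c b}, β = {f b, E E, f}. Rewrite as T → β T' and T' → α T' | ε.

E ::= c b E' | b E' | P f f E' | f f E'; P ::= f | c | b T; T ::= f b T' | E E T' | f T'; E' ::= b E' | ε; T' ::= c c T' | c b T' | ε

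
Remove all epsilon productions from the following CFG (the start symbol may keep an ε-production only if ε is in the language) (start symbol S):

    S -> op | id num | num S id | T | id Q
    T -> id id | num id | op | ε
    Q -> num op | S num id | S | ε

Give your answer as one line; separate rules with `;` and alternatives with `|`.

S -> op | id num | num S id | num id | T | id Q | id | ε; T -> id id | num id | op; Q -> num op | S num id | num id | S

The nullable symbols are {Q, S, T}.
ε ∈ L(G) since S is nullable, so keep S → ε.
Expand every rule over subsets of its nullable positions: S → num S id gives num S id | num id. S → id Q gives id Q | id. Q → S num id gives S num id | num id.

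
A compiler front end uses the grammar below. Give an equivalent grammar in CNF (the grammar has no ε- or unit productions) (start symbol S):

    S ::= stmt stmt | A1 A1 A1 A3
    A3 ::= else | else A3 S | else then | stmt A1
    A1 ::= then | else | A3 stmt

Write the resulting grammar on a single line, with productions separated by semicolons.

Introduce a nonterminal for each terminal appearing in a rule of length ≥ 2: X1 → stmt, X2 → else, X3 → then.
Binarize each right-hand side of length ≥ 3 by chaining fresh nonterminals (Y1, Y2, …): affected rules were S → A1 A1 A1 A3; A3 → X2 A3 S.

S ::= X1 X1 | A1 Y1; A3 ::= else | X2 Y3 | X2 X3 | X1 A1; A1 ::= then | else | A3 X1; X1 ::= stmt; X2 ::= else; X3 ::= then; Y1 ::= A1 Y2; Y2 ::= A1 A3; Y3 ::= A3 S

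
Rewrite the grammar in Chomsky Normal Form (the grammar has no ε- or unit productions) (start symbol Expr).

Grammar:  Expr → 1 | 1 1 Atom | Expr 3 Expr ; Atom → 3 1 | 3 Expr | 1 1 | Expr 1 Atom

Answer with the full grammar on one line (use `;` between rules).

Expr → 1 | X1 Y1 | Expr Y2; Atom → X2 X1 | X2 Expr | X1 X1 | Expr Y3; X1 → 1; X2 → 3; Y1 → X1 Atom; Y2 → X2 Expr; Y3 → X1 Atom

Introduce a nonterminal for each terminal appearing in a rule of length ≥ 2: X1 → 1, X2 → 3.
Binarize each right-hand side of length ≥ 3 by chaining fresh nonterminals (Y1, Y2, …): affected rules were Expr → X1 X1 Atom; Expr → Expr X2 Expr; Atom → Expr X1 Atom.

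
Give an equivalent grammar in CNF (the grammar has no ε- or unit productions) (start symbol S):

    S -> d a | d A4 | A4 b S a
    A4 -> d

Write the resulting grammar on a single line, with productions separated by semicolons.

S -> X1 X2 | X1 A4 | A4 Y1; A4 -> d; X1 -> d; X2 -> a; X3 -> b; Y1 -> X3 Y2; Y2 -> S X2

Introduce a nonterminal for each terminal appearing in a rule of length ≥ 2: X1 → d, X2 → a, X3 → b.
Binarize each right-hand side of length ≥ 3 by chaining fresh nonterminals (Y1, Y2, …): affected rules were S → A4 X3 S X2.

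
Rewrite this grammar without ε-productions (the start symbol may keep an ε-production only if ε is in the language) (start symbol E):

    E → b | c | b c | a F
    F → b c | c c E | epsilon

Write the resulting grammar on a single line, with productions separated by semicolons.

The nullable symbols are {F}.
ε ∉ L(G), so no ε-production is kept.
Expand every rule over subsets of its nullable positions: E → a F gives a F | a.

E → b | c | b c | a F | a; F → b c | c c E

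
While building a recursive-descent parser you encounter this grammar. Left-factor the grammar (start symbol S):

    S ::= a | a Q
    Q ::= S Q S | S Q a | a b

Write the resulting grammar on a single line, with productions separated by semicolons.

S ::= a S'; Q ::= a b | S Q Q'; S' ::= eps | Q; Q' ::= S | a

S has alternatives sharing prefix 'a': factor to S → a S' with S' → ε | Q.
Q has alternatives sharing prefix 'S Q': factor to Q → S Q Q' with Q' → S | a.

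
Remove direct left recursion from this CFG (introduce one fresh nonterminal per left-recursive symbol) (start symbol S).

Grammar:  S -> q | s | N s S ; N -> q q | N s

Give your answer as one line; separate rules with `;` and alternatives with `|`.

Directly left-recursive nonterminal: N.
For N: α = {s}, β = {q q}. Rewrite as N → β N' and N' → α N' | ε.

S -> q | s | N s S; N -> q q N'; N' -> s N' | ε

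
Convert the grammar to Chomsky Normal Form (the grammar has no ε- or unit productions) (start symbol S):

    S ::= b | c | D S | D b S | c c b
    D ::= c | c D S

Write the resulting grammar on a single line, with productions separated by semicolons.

S ::= b | c | D S | D Y1 | X2 Y2; D ::= c | X2 Y3; X1 ::= b; X2 ::= c; Y1 ::= X1 S; Y2 ::= X2 X1; Y3 ::= D S

Introduce a nonterminal for each terminal appearing in a rule of length ≥ 2: X1 → b, X2 → c.
Binarize each right-hand side of length ≥ 3 by chaining fresh nonterminals (Y1, Y2, …): affected rules were S → D X1 S; S → X2 X2 X1; D → X2 D S.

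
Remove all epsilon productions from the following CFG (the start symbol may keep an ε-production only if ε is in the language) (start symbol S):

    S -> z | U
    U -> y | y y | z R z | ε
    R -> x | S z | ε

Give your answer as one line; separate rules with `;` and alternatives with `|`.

S -> z | U | ε; U -> y | y y | z R z | z z; R -> x | S z | z

Nullable nonterminals: {R, S, U}.
ε ∈ L(G) since S is nullable, so keep S → ε.
Expand every rule over subsets of its nullable positions: U → z R z gives z R z | z z. R → S z gives S z | z.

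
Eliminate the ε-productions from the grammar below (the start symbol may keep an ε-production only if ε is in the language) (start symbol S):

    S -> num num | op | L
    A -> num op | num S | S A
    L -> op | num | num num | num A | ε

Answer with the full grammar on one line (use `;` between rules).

S -> num num | op | L | ε; A -> num op | num S | num | S A; L -> op | num | num num | num A

Nullable set = {L, S}.
ε ∈ L(G) since S is nullable, so keep S → ε.
Add the nullable-subset variants: A → num S gives num S | num.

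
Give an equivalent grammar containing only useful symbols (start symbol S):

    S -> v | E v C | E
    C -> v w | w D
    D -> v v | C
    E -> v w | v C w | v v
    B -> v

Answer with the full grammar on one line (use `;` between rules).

S -> v | E v C | E; C -> v w | w D; D -> v v | C; E -> v w | v C w | v v

Generating nonterminals: {B, C, D, E, S}.
Reachable from S after that: {C, D, E, S}.
Removed useless symbols: {B} and every production mentioning them.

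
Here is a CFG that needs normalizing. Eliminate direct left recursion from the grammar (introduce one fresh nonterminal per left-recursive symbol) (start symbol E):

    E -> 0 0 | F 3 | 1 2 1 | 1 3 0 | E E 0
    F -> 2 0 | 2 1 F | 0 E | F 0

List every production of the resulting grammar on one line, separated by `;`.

Directly left-recursive nonterminals: E, F.
For E: α = {E 0}, β = {0 0, F 3, 1 2 1, 1 3 0}. Rewrite as E → β E' and E' → α E' | ε.
For F: α = {0}, β = {2 0, 2 1 F, 0 E}. Rewrite as F → β F' and F' → α F' | ε.

E -> 0 0 E' | F 3 E' | 1 2 1 E' | 1 3 0 E'; F -> 2 0 F' | 2 1 F F' | 0 E F'; E' -> E 0 E' | ε; F' -> 0 F' | ε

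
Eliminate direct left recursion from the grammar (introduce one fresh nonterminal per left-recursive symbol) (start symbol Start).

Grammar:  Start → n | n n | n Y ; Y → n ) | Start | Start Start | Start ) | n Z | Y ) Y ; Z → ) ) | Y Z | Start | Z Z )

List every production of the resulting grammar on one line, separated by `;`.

Start → n | n n | n Y; Y → n ) Y1 | Start Y1 | Start Start Y1 | Start ) Y1 | n Z Y1; Z → ) ) Z1 | Y Z Z1 | Start Z1; Y1 → ) Y Y1 | epsilon; Z1 → Z ) Z1 | epsilon

Left recursion appears on Y, Z.
For Y: α = {) Y}, β = {n ), Start, Start Start, Start ), n Z}. Rewrite as Y → β Y1 and Y1 → α Y1 | ε.
For Z: α = {Z )}, β = {) ), Y Z, Start}. Rewrite as Z → β Z1 and Z1 → α Z1 | ε.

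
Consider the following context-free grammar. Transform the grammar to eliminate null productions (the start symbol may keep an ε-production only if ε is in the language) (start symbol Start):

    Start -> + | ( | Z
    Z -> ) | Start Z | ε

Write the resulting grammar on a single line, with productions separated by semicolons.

Nullable set = {Start, Z}.
ε ∈ L(G) since Start is nullable, so keep Start → ε.
For each production, add variants omitting each subset of nullable occurrences: Z → Start Z gives Start Z | Start.

Start -> + | ( | Z | ε; Z -> ) | Start Z | Start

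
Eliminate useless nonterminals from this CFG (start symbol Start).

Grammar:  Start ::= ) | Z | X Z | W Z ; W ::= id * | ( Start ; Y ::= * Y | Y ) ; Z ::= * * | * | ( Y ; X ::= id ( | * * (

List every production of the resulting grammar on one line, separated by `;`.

Start ::= ) | Z | X Z | W Z; W ::= id * | ( Start; Z ::= * * | *; X ::= id ( | * * (

Generating nonterminals: {Start, W, X, Z}.
Reachable from Start after that: {Start, W, X, Z}.
Removed useless symbols: {Y} and every production mentioning them.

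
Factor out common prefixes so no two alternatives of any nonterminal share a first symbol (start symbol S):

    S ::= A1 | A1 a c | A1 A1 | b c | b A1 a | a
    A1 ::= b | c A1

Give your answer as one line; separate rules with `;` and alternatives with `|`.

S has alternatives sharing prefix 'A1': factor to S → A1 S' with S' → ε | a c | A1.
S has alternatives sharing prefix 'b': factor to S → b S'' with S'' → c | A1 a.

S ::= a | A1 S' | b S''; A1 ::= b | c A1; S' ::= ε | a c | A1; S'' ::= c | A1 a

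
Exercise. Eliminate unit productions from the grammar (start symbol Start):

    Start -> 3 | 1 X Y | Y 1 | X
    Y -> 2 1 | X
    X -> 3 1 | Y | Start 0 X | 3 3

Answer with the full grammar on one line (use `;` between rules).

Unit pairs: Start ⇒* {X, Y}; X ⇒* {Y}; Y ⇒* {X}.
For each unit pair (A, B), copy every non-unit production of B to A, then drop all unit productions.

Start -> 3 | 1 X Y | Y 1 | 3 1 | Start 0 X | 3 3 | 2 1; Y -> 3 1 | Start 0 X | 3 3 | 2 1; X -> 3 1 | Start 0 X | 3 3 | 2 1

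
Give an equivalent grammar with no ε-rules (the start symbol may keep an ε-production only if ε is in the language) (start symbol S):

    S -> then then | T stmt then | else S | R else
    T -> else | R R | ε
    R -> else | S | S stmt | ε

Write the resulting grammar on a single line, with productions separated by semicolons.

Nullable nonterminals: {R, T}.
ε ∉ L(G), so no ε-production is kept.
Add the nullable-subset variants: S → T stmt then gives T stmt then | stmt then. S → R else gives R else | else. T → R R gives R R | R.

S -> then then | T stmt then | stmt then | else S | R else | else; T -> else | R R | R; R -> else | S | S stmt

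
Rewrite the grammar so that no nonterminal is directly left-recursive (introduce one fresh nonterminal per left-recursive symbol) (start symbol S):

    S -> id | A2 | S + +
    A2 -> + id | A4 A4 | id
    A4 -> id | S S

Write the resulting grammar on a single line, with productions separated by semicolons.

S is directly left-recursive.
For S: α = {+ +}, β = {id, A2}. Rewrite as S → β S' and S' → α S' | ε.

S -> id S' | A2 S'; A2 -> + id | A4 A4 | id; A4 -> id | S S; S' -> + + S' | eps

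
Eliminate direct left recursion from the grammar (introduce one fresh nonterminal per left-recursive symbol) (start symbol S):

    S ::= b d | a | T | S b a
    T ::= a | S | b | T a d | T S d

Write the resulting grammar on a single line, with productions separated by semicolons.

Directly left-recursive nonterminals: S, T.
For S: α = {b a}, β = {b d, a, T}. Rewrite as S → β S' and S' → α S' | ε.
For T: α = {a d, S d}, β = {a, S, b}. Rewrite as T → β T' and T' → α T' | ε.

S ::= b d S' | a S' | T S'; T ::= a T' | S T' | b T'; S' ::= b a S' | ε; T' ::= a d T' | S d T' | ε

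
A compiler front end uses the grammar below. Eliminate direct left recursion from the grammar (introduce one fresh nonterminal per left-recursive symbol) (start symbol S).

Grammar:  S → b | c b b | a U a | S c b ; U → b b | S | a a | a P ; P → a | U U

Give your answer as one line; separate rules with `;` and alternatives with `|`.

Left recursion appears on S.
For S: α = {c b}, β = {b, c b b, a U a}. Rewrite as S → β S' and S' → α S' | ε.

S → b S' | c b b S' | a U a S'; U → b b | S | a a | a P; P → a | U U; S' → c b S' | ε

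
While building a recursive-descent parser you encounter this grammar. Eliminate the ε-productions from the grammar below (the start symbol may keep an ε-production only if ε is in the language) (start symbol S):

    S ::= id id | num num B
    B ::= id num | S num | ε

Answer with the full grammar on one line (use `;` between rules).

S ::= id id | num num B | num num; B ::= id num | S num

The nullable symbols are {B}.
ε ∉ L(G), so no ε-production is kept.
For each production, add variants omitting each subset of nullable occurrences: S → num num B gives num num B | num num.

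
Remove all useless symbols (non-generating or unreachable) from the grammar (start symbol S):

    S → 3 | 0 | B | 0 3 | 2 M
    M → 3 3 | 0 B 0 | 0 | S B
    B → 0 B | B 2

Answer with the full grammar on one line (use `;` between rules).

Generating nonterminals: {M, S}.
Reachable from S after that: {M, S}.
Removed useless symbols: {B} and every production mentioning them.

S → 3 | 0 | 0 3 | 2 M; M → 3 3 | 0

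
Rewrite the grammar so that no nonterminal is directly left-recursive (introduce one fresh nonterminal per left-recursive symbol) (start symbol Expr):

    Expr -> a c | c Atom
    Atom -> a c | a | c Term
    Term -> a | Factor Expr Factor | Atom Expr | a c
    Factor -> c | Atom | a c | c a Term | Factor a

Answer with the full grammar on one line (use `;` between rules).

Expr -> a c | c Atom; Atom -> a c | a | c Term; Term -> a | Factor Expr Factor | Atom Expr | a c; Factor -> c Factor1 | Atom Factor1 | a c Factor1 | c a Term Factor1; Factor1 -> a Factor1 | ε

Directly left-recursive nonterminal: Factor.
For Factor: α = {a}, β = {c, Atom, a c, c a Term}. Rewrite as Factor → β Factor1 and Factor1 → α Factor1 | ε.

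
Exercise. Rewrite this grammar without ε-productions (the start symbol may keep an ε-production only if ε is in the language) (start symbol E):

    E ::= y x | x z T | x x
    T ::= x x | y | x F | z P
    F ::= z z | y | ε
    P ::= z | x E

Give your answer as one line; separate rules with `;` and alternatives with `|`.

E ::= y x | x z T | x x; T ::= x x | y | x F | x | z P; F ::= z z | y; P ::= z | x E

Nullable set = {F}.
ε ∉ L(G), so no ε-production is kept.
For each production, add variants omitting each subset of nullable occurrences: T → x F gives x F | x.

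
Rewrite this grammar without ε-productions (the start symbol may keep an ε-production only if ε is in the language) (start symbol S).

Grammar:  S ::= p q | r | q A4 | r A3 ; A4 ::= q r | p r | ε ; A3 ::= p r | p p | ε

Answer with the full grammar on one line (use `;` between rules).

Nullable nonterminals: {A3, A4}.
ε ∉ L(G), so no ε-production is kept.
Expand every rule over subsets of its nullable positions: S → q A4 gives q A4 | q.

S ::= p q | r | q A4 | q | r A3; A4 ::= q r | p r; A3 ::= p r | p p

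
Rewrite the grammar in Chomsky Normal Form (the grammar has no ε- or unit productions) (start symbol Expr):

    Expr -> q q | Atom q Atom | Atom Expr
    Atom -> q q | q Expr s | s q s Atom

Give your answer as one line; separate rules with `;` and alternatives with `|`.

Introduce a nonterminal for each terminal appearing in a rule of length ≥ 2: X1 → q, X2 → s.
Binarize each right-hand side of length ≥ 3 by chaining fresh nonterminals (Y1, Y2, …): affected rules were Expr → Atom X1 Atom; Atom → X1 Expr X2; Atom → X2 X1 X2 Atom.

Expr -> X1 X1 | Atom Y1 | Atom Expr; Atom -> X1 X1 | X1 Y2 | X2 Y3; X1 -> q; X2 -> s; Y1 -> X1 Atom; Y2 -> Expr X2; Y3 -> X1 Y4; Y4 -> X2 Atom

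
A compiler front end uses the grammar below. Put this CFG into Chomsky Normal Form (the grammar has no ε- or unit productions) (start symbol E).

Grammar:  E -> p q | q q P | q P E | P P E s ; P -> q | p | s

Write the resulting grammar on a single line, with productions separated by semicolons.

E -> X1 X2 | X2 Y1 | X2 Y2 | P Y3; P -> q | p | s; X1 -> p; X2 -> q; X3 -> s; Y1 -> X2 P; Y2 -> P E; Y3 -> P Y4; Y4 -> E X3

Introduce a nonterminal for each terminal appearing in a rule of length ≥ 2: X1 → p, X2 → q, X3 → s.
Binarize each right-hand side of length ≥ 3 by chaining fresh nonterminals (Y1, Y2, …): affected rules were E → X2 X2 P; E → X2 P E; E → P P E X3.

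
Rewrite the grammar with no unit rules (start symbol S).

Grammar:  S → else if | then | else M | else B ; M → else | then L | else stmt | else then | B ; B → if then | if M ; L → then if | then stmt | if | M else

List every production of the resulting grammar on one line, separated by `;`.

S → else if | then | else M | else B; M → if then | if M | else | then L | else stmt | else then; B → if then | if M; L → then if | then stmt | if | M else

Unit pairs: M ⇒* {B}.
Replace each nonterminal's rules with the union of the non-unit rules of every nonterminal it unit-derives.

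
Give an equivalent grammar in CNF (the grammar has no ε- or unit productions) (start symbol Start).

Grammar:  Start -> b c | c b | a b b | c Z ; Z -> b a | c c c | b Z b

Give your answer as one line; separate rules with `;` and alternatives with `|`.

Introduce a nonterminal for each terminal appearing in a rule of length ≥ 2: X1 → b, X2 → c, X3 → a.
Binarize each right-hand side of length ≥ 3 by chaining fresh nonterminals (Y1, Y2, …): affected rules were Start → X3 X1 X1; Z → X2 X2 X2; Z → X1 Z X1.

Start -> X1 X2 | X2 X1 | X3 Y1 | X2 Z; Z -> X1 X3 | X2 Y2 | X1 Y3; X1 -> b; X2 -> c; X3 -> a; Y1 -> X1 X1; Y2 -> X2 X2; Y3 -> Z X1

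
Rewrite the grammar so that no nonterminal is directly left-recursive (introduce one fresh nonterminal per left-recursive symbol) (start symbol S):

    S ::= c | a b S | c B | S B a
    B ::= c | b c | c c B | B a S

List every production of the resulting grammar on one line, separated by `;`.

Directly left-recursive nonterminals: S, B.
For S: α = {B a}, β = {c, a b S, c B}. Rewrite as S → β S' and S' → α S' | ε.
For B: α = {a S}, β = {c, b c, c c B}. Rewrite as B → β B' and B' → α B' | ε.

S ::= c S' | a b S S' | c B S'; B ::= c B' | b c B' | c c B B'; S' ::= B a S' | ε; B' ::= a S B' | ε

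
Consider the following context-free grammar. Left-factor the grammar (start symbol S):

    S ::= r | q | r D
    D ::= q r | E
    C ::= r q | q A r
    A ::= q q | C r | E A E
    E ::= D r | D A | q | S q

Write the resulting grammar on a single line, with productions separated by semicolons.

S ::= q | r S'; D ::= q r | E; C ::= r q | q A r; A ::= q q | C r | E A E; E ::= q | S q | D E'; S' ::= ε | D; E' ::= r | A

S has alternatives sharing prefix 'r': factor to S → r S' with S' → ε | D.
E has alternatives sharing prefix 'D': factor to E → D E' with E' → r | A.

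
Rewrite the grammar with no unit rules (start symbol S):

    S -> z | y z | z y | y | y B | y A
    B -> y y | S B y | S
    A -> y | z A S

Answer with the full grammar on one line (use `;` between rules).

Unit pairs: B ⇒* {S}.
For every A with A ⇒* B via unit rules, add B's non-unit alternatives to A; then delete every rule of the form X → Y.

S -> z | y z | z y | y | y B | y A; B -> y y | S B y | z | y z | z y | y | y B | y A; A -> y | z A S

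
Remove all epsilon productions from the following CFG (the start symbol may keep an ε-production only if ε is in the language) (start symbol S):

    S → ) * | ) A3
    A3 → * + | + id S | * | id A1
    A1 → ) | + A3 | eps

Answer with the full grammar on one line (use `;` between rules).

Nullable set = {A1}.
ε ∉ L(G), so no ε-production is kept.
For each production, add variants omitting each subset of nullable occurrences: A3 → id A1 gives id A1 | id.

S → ) * | ) A3; A3 → * + | + id S | * | id A1 | id; A1 → ) | + A3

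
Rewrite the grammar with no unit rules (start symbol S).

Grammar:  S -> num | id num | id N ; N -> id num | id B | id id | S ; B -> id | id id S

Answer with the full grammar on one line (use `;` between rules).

Unit pairs: N ⇒* {S}.
For every A with A ⇒* B via unit rules, add B's non-unit alternatives to A; then delete every rule of the form X → Y.

S -> num | id num | id N; N -> num | id num | id N | id B | id id; B -> id | id id S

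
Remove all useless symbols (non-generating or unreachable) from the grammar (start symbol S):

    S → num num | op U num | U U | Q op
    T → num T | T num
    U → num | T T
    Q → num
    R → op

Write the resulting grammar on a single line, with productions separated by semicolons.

Generating nonterminals: {Q, R, S, U}.
Reachable from S after that: {Q, S, U}.
Removed useless symbols: {R, T} and every production mentioning them.

S → num num | op U num | U U | Q op; U → num; Q → num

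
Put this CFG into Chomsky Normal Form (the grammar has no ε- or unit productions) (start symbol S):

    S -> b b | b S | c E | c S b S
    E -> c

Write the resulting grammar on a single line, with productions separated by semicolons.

Introduce a nonterminal for each terminal appearing in a rule of length ≥ 2: X1 → b, X2 → c.
Binarize each right-hand side of length ≥ 3 by chaining fresh nonterminals (Y1, Y2, …): affected rules were S → X2 S X1 S.

S -> X1 X1 | X1 S | X2 E | X2 Y1; E -> c; X1 -> b; X2 -> c; Y1 -> S Y2; Y2 -> X1 S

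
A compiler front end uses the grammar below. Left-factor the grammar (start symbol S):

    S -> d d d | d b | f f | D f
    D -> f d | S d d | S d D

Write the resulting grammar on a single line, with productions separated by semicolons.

S has alternatives sharing prefix 'd': factor to S → d S' with S' → d d | b.
D has alternatives sharing prefix 'S d': factor to D → S d D' with D' → d | D.

S -> f f | D f | d S'; D -> f d | S d D'; S' -> d d | b; D' -> d | D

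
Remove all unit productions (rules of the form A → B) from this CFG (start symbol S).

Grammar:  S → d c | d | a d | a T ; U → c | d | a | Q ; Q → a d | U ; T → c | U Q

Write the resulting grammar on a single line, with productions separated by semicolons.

Unit pairs: Q ⇒* {U}; U ⇒* {Q}.
Replace each nonterminal's rules with the union of the non-unit rules of every nonterminal it unit-derives.

S → d c | d | a d | a T; U → c | d | a | a d; Q → c | d | a | a d; T → c | U Q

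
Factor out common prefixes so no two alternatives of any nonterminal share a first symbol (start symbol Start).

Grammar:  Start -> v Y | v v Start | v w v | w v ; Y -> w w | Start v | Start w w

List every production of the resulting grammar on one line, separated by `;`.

Start has alternatives sharing prefix 'v': factor to Start → v Start1 with Start1 → Y | v Start | w v.
Y has alternatives sharing prefix 'Start': factor to Y → Start Y1 with Y1 → v | w w.

Start -> w v | v Start1; Y -> w w | Start Y1; Start1 -> Y | v Start | w v; Y1 -> v | w w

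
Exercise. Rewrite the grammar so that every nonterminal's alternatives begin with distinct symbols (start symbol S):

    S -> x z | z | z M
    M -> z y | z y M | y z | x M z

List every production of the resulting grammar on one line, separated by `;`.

S -> x z | z S'; M -> y z | x M z | z y M'; S' -> ε | M; M' -> ε | M

S has alternatives sharing prefix 'z': factor to S → z S' with S' → ε | M.
M has alternatives sharing prefix 'z y': factor to M → z y M' with M' → ε | M.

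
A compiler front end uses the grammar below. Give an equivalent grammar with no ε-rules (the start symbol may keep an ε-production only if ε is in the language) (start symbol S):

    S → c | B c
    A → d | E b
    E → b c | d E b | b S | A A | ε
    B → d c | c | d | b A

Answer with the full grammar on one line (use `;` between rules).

S → c | B c; A → d | E b | b; E → b c | d E b | d b | b S | A A; B → d c | c | d | b A

Nullable set = {E}.
ε ∉ L(G), so no ε-production is kept.
For each production, add variants omitting each subset of nullable occurrences: A → E b gives E b | b. E → d E b gives d E b | d b.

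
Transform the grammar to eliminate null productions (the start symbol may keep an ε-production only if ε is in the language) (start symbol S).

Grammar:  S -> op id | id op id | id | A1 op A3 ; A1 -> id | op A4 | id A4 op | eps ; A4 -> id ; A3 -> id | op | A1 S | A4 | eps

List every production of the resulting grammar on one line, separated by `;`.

Nullable nonterminals: {A1, A3}.
ε ∉ L(G), so no ε-production is kept.
Add the nullable-subset variants: S → A1 op A3 gives A1 op A3 | A1 op | op A3 | op. A3 → A1 S gives A1 S | S.

S -> op id | id op id | id | A1 op A3 | A1 op | op A3 | op; A1 -> id | op A4 | id A4 op; A4 -> id; A3 -> id | op | A1 S | S | A4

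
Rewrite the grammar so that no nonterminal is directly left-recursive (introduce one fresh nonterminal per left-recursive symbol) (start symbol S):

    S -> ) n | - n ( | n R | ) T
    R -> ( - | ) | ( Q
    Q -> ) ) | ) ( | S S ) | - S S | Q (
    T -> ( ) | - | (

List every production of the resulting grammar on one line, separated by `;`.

S -> ) n | - n ( | n R | ) T; R -> ( - | ) | ( Q; Q -> ) ) Q' | ) ( Q' | S S ) Q' | - S S Q'; T -> ( ) | - | (; Q' -> ( Q' | ε

Q is directly left-recursive.
For Q: α = {(}, β = {) ), ) (, S S ), - S S}. Rewrite as Q → β Q' and Q' → α Q' | ε.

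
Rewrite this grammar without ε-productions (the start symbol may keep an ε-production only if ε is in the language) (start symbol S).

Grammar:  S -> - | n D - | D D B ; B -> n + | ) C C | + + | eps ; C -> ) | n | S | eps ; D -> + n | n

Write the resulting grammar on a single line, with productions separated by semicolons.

S -> - | n D - | D D B | D D; B -> n + | ) C C | ) C | ) | + +; C -> ) | n | S; D -> + n | n

The nullable symbols are {B, C}.
ε ∉ L(G), so no ε-production is kept.
Add the nullable-subset variants: S → D D B gives D D B | D D. B → ) C C gives ) C C | ) C | ).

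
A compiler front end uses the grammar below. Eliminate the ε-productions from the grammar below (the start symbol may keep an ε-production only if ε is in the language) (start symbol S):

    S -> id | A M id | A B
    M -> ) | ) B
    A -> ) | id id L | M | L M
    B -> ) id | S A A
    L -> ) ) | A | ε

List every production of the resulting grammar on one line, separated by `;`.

S -> id | A M id | A B; M -> ) | ) B; A -> ) | id id L | id id | M | L M; B -> ) id | S A A; L -> ) ) | A

Nullable nonterminals: {L}.
ε ∉ L(G), so no ε-production is kept.
Add the nullable-subset variants: A → id id L gives id id L | id id.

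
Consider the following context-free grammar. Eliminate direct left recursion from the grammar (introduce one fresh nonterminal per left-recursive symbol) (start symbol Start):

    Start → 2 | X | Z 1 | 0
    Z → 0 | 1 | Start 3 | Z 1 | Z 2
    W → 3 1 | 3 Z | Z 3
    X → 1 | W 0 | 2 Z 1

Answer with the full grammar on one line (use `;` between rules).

Start → 2 | X | Z 1 | 0; Z → 0 Z1 | 1 Z1 | Start 3 Z1; W → 3 1 | 3 Z | Z 3; X → 1 | W 0 | 2 Z 1; Z1 → 1 Z1 | 2 Z1 | eps

Left recursion appears on Z.
For Z: α = {1, 2}, β = {0, 1, Start 3}. Rewrite as Z → β Z1 and Z1 → α Z1 | ε.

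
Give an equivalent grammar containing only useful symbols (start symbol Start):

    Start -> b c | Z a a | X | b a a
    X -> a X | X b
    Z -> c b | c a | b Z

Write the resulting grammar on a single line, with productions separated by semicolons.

Start -> b c | Z a a | b a a; Z -> c b | c a | b Z

Generating nonterminals: {Start, Z}.
Reachable from Start after that: {Start, Z}.
Removed useless symbols: {X} and every production mentioning them.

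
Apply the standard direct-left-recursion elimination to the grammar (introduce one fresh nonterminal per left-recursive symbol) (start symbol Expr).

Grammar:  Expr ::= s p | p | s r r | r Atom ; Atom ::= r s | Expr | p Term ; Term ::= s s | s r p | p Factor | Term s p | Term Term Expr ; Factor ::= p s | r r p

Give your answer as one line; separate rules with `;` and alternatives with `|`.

Expr ::= s p | p | s r r | r Atom; Atom ::= r s | Expr | p Term; Term ::= s s Term1 | s r p Term1 | p Factor Term1; Factor ::= p s | r r p; Term1 ::= s p Term1 | Term Expr Term1 | ε

Left recursion appears on Term.
For Term: α = {s p, Term Expr}, β = {s s, s r p, p Factor}. Rewrite as Term → β Term1 and Term1 → α Term1 | ε.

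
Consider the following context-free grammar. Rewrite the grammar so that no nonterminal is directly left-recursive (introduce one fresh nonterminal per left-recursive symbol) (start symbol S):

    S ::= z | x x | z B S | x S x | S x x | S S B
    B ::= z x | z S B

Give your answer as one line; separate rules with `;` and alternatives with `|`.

S is directly left-recursive.
For S: α = {x x, S B}, β = {z, x x, z B S, x S x}. Rewrite as S → β S' and S' → α S' | ε.

S ::= z S' | x x S' | z B S S' | x S x S'; B ::= z x | z S B; S' ::= x x S' | S B S' | ε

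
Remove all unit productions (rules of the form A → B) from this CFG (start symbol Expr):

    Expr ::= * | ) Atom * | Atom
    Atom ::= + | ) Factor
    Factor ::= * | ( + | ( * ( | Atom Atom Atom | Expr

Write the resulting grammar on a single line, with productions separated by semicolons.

Unit pairs: Expr ⇒* {Atom}; Factor ⇒* {Atom, Expr}.
For each unit pair (A, B), copy every non-unit production of B to A, then drop all unit productions.

Expr ::= + | ) Factor | * | ) Atom *; Atom ::= + | ) Factor; Factor ::= + | ) Factor | * | ( + | ( * ( | Atom Atom Atom | ) Atom *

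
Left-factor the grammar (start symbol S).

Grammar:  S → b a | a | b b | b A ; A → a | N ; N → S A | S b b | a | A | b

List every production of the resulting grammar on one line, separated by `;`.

S has alternatives sharing prefix 'b': factor to S → b S' with S' → a | b | A.
N has alternatives sharing prefix 'S': factor to N → S N' with N' → A | b b.

S → a | b S'; A → a | N; N → a | A | b | S N'; S' → a | b | A; N' → A | b b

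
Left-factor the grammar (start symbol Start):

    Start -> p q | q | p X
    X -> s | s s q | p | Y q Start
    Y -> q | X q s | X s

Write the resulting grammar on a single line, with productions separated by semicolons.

Start -> q | p Start1; X -> p | Y q Start | s X1; Y -> q | X Y1; Start1 -> q | X; X1 -> ε | s q; Y1 -> q s | s

Start has alternatives sharing prefix 'p': factor to Start → p Start1 with Start1 → q | X.
X has alternatives sharing prefix 's': factor to X → s X1 with X1 → ε | s q.
Y has alternatives sharing prefix 'X': factor to Y → X Y1 with Y1 → q s | s.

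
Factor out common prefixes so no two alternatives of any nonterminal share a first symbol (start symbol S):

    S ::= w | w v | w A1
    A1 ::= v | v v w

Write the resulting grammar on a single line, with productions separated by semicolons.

S has alternatives sharing prefix 'w': factor to S → w S' with S' → ε | v | A1.
A1 has alternatives sharing prefix 'v': factor to A1 → v A1' with A1' → ε | v w.

S ::= w S'; A1 ::= v A1'; S' ::= ε | v | A1; A1' ::= ε | v w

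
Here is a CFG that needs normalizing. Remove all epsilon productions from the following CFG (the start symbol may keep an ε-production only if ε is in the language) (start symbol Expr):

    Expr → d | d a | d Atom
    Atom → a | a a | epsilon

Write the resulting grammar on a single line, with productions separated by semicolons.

Expr → d | d a | d Atom; Atom → a | a a

The nullable symbols are {Atom}.
ε ∉ L(G), so no ε-production is kept.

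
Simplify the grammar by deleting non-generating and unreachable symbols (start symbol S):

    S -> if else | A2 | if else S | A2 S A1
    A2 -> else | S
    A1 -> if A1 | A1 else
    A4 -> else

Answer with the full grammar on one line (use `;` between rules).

S -> if else | A2 | if else S; A2 -> else | S

Generating nonterminals: {A2, A4, S}.
Reachable from S after that: {A2, S}.
Removed useless symbols: {A1, A4} and every production mentioning them.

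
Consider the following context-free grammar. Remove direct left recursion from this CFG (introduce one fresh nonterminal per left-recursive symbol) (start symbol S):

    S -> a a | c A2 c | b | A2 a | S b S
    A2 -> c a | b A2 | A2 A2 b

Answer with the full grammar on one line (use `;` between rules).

S, A2 are directly left-recursive.
For S: α = {b S}, β = {a a, c A2 c, b, A2 a}. Rewrite as S → β S' and S' → α S' | ε.
For A2: α = {A2 b}, β = {c a, b A2}. Rewrite as A2 → β A2' and A2' → α A2' | ε.

S -> a a S' | c A2 c S' | b S' | A2 a S'; A2 -> c a A2' | b A2 A2'; S' -> b S S' | ε; A2' -> A2 b A2' | ε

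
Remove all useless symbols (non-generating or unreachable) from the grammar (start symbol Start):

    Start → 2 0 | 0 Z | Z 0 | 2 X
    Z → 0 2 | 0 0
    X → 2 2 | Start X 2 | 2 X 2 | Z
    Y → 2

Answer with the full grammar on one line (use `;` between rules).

Generating nonterminals: {Start, X, Y, Z}.
Reachable from Start after that: {Start, X, Z}.
Removed useless symbols: {Y} and every production mentioning them.

Start → 2 0 | 0 Z | Z 0 | 2 X; Z → 0 2 | 0 0; X → 2 2 | Start X 2 | 2 X 2 | Z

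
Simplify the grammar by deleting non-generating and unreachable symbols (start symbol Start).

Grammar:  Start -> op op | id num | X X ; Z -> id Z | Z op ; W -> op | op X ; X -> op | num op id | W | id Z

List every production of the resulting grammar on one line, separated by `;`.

Generating nonterminals: {Start, W, X}.
Reachable from Start after that: {Start, W, X}.
Removed useless symbols: {Z} and every production mentioning them.

Start -> op op | id num | X X; W -> op | op X; X -> op | num op id | W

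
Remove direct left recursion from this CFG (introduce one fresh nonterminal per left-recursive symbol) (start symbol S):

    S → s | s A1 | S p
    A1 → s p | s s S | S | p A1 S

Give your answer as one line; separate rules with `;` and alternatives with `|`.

S → s S' | s A1 S'; A1 → s p | s s S | S | p A1 S; S' → p S' | ε

S is directly left-recursive.
For S: α = {p}, β = {s, s A1}. Rewrite as S → β S' and S' → α S' | ε.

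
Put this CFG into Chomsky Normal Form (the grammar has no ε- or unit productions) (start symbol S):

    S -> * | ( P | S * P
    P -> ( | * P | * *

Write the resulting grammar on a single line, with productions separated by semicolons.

Introduce a nonterminal for each terminal appearing in a rule of length ≥ 2: X1 → (, X2 → *.
Binarize each right-hand side of length ≥ 3 by chaining fresh nonterminals (Y1, Y2, …): affected rules were S → S X2 P.

S -> * | X1 P | S Y1; P -> ( | X2 P | X2 X2; X1 -> (; X2 -> *; Y1 -> X2 P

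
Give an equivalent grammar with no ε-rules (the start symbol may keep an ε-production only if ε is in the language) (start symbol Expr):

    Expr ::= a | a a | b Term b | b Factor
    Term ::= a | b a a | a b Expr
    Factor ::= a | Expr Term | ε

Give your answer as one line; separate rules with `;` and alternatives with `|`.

Nullable nonterminals: {Factor}.
ε ∉ L(G), so no ε-production is kept.
Expand every rule over subsets of its nullable positions: Expr → b Factor gives b Factor | b.

Expr ::= a | a a | b Term b | b Factor | b; Term ::= a | b a a | a b Expr; Factor ::= a | Expr Term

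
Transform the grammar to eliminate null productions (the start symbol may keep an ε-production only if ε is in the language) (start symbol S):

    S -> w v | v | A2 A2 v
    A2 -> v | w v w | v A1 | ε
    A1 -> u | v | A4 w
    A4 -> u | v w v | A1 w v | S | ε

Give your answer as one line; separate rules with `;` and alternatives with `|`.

The nullable symbols are {A2, A4}.
ε ∉ L(G), so no ε-production is kept.
For each production, add variants omitting each subset of nullable occurrences: S → A2 A2 v gives A2 A2 v | A2 v. A1 → A4 w gives A4 w | w.

S -> w v | v | A2 A2 v | A2 v; A2 -> v | w v w | v A1; A1 -> u | v | A4 w | w; A4 -> u | v w v | A1 w v | S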